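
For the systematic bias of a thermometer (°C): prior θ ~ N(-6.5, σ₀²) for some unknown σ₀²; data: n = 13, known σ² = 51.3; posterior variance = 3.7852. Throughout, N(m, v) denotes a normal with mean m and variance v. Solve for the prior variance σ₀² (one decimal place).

Posterior precision equals prior precision plus data precision: 1/σ_n² = 1/σ₀² + n/σ².
So 1/σ₀² = 1/3.7852 − 13/51.3 = 0.264187 − 0.253411 = 0.010776.
Hence σ₀² = 1/0.010776 ≈ 92.8.

σ₀² = 92.8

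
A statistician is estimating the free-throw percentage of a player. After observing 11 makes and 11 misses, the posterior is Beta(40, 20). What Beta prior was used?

A Beta(α, β) prior with s successes and f failures in binomial data gives a Beta(α+s, β+f) posterior.
Subtract the data counts: 40−11=29, 20−11=9.

Beta(29, 9)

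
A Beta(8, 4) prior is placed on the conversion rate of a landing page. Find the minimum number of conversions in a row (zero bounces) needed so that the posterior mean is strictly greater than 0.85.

k = 15

After k conversions and 0 bounces the posterior is Beta(8+k, 4), with mean (8+k)/(8+4+k).
Set (8+k)/(12+k) > 0.85 and solve: k > (0.85·12 − 8)/(1 − 0.85) = 14.667.
The smallest integer exceeding 14.667 is 15, and checking k=15: (23)/(27) = 0.8519 > 0.85.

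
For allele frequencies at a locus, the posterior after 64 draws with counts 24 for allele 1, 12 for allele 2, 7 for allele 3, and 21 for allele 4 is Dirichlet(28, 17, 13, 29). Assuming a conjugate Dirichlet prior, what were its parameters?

Dirichlet(4, 5, 6, 8)

For a Dirichlet(α) prior with multinomial counts c, the posterior is Dirichlet(α + c) componentwise.
Subtract each count from the matching posterior parameter: 28−24=4, 17−12=5, 13−7=6, 29−21=8.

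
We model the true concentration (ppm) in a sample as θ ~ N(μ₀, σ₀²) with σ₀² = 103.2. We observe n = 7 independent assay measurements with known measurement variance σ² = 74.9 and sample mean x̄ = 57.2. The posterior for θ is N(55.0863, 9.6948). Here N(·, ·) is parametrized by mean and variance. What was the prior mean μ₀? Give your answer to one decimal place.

μ₀ = 34.7

With known observation variance, the Normal–Normal posterior has precision τ_n = τ₀ + n/σ² and mean μ_n = (τ₀μ₀ + (n/σ²)x̄)/τ_n.
Here τ₀ = 1/103.2 = 0.009690 and τ_data = 7/74.9 = 0.093458, so τ_n = 0.103148.
Rearranging for μ₀: μ₀ = (μ_n·τ_n − τ_data·x̄)/τ₀ = (55.0863·0.103148 − 0.093458·57.2) / 0.009690 = 0.336244/0.009690 ≈ 34.7.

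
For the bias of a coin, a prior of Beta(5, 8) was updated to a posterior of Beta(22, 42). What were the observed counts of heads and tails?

A Beta(α, β) prior with s successes and f failures in binomial data gives a Beta(α+s, β+f) posterior.
Match parameters: s=22−5=17, f=42−8=34.

17 heads and 34 tails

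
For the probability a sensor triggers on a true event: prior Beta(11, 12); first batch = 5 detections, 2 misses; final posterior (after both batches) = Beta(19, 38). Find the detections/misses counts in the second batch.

Sequential conjugate updates are equivalent to a single update on the pooled data, so total successes = posterior α − prior α and total failures = posterior β − prior β.
Total across both batches: 19−11=8 detections, 38−12=26 misses.
Subtract the first batch: 8−5=3 detections and 26−2=24 misses.

3 detections and 24 misses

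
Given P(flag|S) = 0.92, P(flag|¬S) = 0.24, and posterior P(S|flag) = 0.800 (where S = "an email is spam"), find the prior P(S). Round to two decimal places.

P(S) = 0.51

In odds form, posterior odds = prior odds × likelihood ratio, so prior odds = posterior odds ÷ LR.
Posterior odds = 0.800/(1−0.800) = 4.0000. LR = 0.92/0.24 = 3.8333.
Prior odds = 4.0000/3.8333 = 1.0435, so P(S) = 1.0435/(1+1.0435) ≈ 0.51.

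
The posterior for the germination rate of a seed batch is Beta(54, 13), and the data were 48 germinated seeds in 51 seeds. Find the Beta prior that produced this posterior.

Beta is conjugate to the binomial likelihood: posterior = Beta(α+s, β+f).
So α = 54 − 48 = 6 and β = 13 − 3 = 10.

Beta(6, 10)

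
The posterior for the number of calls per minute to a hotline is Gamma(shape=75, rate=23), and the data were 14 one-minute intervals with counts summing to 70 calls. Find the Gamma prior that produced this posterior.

Gamma(shape=5, rate=9)

Gamma–Poisson conjugacy: posterior shape = α + Σxᵢ, posterior rate = β + n.
So α = 75 − 70 = 5 and β = 23 − 14 = 9.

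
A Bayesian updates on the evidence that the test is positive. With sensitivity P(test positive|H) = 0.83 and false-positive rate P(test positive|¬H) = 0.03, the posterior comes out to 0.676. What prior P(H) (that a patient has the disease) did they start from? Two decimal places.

P(H) = 0.07

In odds form, posterior odds = prior odds × likelihood ratio, so prior odds = posterior odds ÷ LR.
Posterior odds = 0.676/(1−0.676) = 2.0864. LR = 0.83/0.03 = 27.6667.
Prior odds = 2.0864/27.6667 = 0.0754, so P(H) = 0.0754/(1+0.0754) ≈ 0.07.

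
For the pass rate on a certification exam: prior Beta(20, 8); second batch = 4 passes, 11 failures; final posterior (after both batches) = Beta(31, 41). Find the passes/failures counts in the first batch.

Because Beta–binomial updating is additive in the counts, the combined data contributed (α_post−α_prior, β_post−β_prior) successes and failures.
Total across both batches: 31−20=11 passes, 41−8=33 failures.
Subtract the second batch: 11−4=7 passes and 33−11=22 failures.

7 passes and 22 failures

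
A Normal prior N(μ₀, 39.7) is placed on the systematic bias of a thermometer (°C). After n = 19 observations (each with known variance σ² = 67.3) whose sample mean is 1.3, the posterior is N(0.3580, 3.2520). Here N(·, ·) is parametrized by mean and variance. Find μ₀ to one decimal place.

The posterior mean is a precision-weighted average: μ_n = (τ₀μ₀ + τ_data·x̄)/(τ₀+τ_data), with τ₀=1/σ₀² and τ_data=n/σ².
Here τ₀ = 1/39.7 = 0.025189 and τ_data = 19/67.3 = 0.282318, so τ_n = 0.307507.
Rearranging for μ₀: μ₀ = (μ_n·τ_n − τ_data·x̄)/τ₀ = (0.3580·0.307507 − 0.282318·1.3) / 0.025189 = -0.256926/0.025189 ≈ -10.2.

μ₀ = -10.2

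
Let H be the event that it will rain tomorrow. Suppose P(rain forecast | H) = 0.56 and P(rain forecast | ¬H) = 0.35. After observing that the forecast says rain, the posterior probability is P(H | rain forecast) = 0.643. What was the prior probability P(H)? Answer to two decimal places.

In odds form, posterior odds = prior odds × likelihood ratio, so prior odds = posterior odds ÷ LR.
Posterior odds = 0.643/(1−0.643) = 1.8011. LR = 0.56/0.35 = 1.6000.
Prior odds = 1.8011/1.6000 = 1.1257, so P(H) = 1.1257/(1+1.1257) ≈ 0.53.

P(H) = 0.53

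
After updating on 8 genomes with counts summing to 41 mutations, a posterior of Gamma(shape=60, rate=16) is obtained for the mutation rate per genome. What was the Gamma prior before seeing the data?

Gamma–Poisson conjugacy: posterior shape = α + Σxᵢ, posterior rate = β + n.
So α = 60 − 41 = 19 and β = 16 − 8 = 8.

Gamma(shape=19, rate=8)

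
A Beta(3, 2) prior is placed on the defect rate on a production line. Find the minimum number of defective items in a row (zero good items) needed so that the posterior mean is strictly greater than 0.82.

k = 7

After k defective items and 0 good items the posterior is Beta(3+k, 2), with mean (3+k)/(3+2+k).
Set (3+k)/(5+k) > 0.82 and solve: k > (0.82·5 − 3)/(1 − 0.82) = 6.111.
The smallest integer exceeding 6.111 is 7.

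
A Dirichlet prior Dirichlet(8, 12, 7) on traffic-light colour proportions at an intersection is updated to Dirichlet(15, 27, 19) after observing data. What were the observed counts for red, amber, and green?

For a Dirichlet(α) prior with multinomial counts c, the posterior is Dirichlet(α + c) componentwise.
Counts are posterior − prior componentwise: 15−8=7, 27−12=15, 19−7=12.

counts (7, 15, 12)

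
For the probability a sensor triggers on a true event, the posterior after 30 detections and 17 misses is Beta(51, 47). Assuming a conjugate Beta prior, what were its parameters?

Under Beta–binomial conjugacy the posterior parameters are (α+s, β+f).
So α = 51 − 30 = 21 and β = 47 − 17 = 30.

Beta(21, 30)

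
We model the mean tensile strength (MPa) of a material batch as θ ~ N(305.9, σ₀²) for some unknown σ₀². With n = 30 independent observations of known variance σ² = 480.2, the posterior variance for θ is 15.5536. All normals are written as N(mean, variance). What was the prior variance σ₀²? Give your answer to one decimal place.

σ₀² = 549.5

For the Normal–Normal model with known σ², precisions add: τ_n = τ₀ + n/σ².
So 1/σ₀² = 1/15.5536 − 30/480.2 = 0.064294 − 0.062474 = 0.001820.
Hence σ₀² = 1/0.001820 ≈ 549.5.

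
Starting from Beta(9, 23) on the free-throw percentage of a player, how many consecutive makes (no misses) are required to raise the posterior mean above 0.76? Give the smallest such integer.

k = 64

After k makes and 0 misses the posterior is Beta(9+k, 23), with mean (9+k)/(9+23+k).
Set (9+k)/(32+k) > 0.76 and solve: k > (0.76·32 − 9)/(1 − 0.76) = 63.833.
The smallest integer exceeding 63.833 is 64, and checking k=64: (73)/(96) = 0.7604 > 0.76.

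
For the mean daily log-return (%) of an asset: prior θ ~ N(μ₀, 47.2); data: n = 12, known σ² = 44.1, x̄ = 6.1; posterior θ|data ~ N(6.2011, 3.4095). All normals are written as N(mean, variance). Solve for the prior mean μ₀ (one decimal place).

The posterior mean is a precision-weighted average: μ_n = (τ₀μ₀ + τ_data·x̄)/(τ₀+τ_data), with τ₀=1/σ₀² and τ_data=n/σ².
Here τ₀ = 1/47.2 = 0.021186 and τ_data = 12/44.1 = 0.272109, so τ_n = 0.293295.
Rearranging for μ₀: μ₀ = (μ_n·τ_n − τ_data·x̄)/τ₀ = (6.2011·0.293295 − 0.272109·6.1) / 0.021186 = 0.158887/0.021186 ≈ 7.5.

μ₀ = 7.5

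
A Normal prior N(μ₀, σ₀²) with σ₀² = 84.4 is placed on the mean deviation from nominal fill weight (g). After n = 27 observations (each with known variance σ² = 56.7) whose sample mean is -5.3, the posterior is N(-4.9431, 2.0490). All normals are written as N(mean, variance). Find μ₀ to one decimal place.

With known observation variance, the Normal–Normal posterior has precision τ_n = τ₀ + n/σ² and mean μ_n = (τ₀μ₀ + (n/σ²)x̄)/τ_n.
Here τ₀ = 1/84.4 = 0.011848 and τ_data = 27/56.7 = 0.476190, so τ_n = 0.488038.
Rearranging for μ₀: μ₀ = (μ_n·τ_n − τ_data·x̄)/τ₀ = (-4.9431·0.488038 − 0.476190·-5.3) / 0.011848 = 0.111386/0.011848 ≈ 9.4.

μ₀ = 9.4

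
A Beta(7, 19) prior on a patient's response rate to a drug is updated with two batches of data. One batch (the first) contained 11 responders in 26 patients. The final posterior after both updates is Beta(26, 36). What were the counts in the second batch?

8 responders and 2 non-responders

Sequential conjugate updates are equivalent to a single update on the pooled data, so total successes = posterior α − prior α and total failures = posterior β − prior β.
Total across both batches: 26−7=19 responders, 36−19=17 non-responders.
Subtract the first batch: 19−11=8 responders and 17−15=2 non-responders.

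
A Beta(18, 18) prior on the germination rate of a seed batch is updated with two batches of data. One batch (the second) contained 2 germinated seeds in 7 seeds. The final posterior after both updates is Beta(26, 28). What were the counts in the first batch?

Sequential conjugate updates are equivalent to a single update on the pooled data, so total successes = posterior α − prior α and total failures = posterior β − prior β.
Total across both batches: 26−18=8 germinated seeds, 28−18=10 non-germinating seeds.
Subtract the second batch: 8−2=6 germinated seeds and 10−5=5 non-germinating seeds.

6 germinated seeds and 5 non-germinating seeds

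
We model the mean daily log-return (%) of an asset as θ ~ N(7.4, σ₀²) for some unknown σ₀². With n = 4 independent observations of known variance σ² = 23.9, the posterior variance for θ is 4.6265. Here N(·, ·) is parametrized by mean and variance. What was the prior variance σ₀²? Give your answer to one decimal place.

Posterior precision equals prior precision plus data precision: 1/σ_n² = 1/σ₀² + n/σ².
So 1/σ₀² = 1/4.6265 − 4/23.9 = 0.216146 − 0.167364 = 0.048782.
Hence σ₀² = 1/0.048782 ≈ 20.5.

σ₀² = 20.5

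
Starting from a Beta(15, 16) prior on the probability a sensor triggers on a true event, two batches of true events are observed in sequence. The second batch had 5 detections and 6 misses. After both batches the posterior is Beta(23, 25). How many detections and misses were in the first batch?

Because Beta–binomial updating is additive in the counts, the combined data contributed (α_post−α_prior, β_post−β_prior) successes and failures.
Total across both batches: 23−15=8 detections, 25−16=9 misses.
Subtract the second batch: 8−5=3 detections and 9−6=3 misses.

3 detections and 3 misses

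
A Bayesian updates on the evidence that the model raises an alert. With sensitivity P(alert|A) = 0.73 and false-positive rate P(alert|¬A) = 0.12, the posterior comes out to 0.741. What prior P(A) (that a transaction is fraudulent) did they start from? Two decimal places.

P(A) = 0.32

In odds form, posterior odds = prior odds × likelihood ratio, so prior odds = posterior odds ÷ LR.
Posterior odds = 0.741/(1−0.741) = 2.8610. LR = 0.73/0.12 = 6.0833.
Prior odds = 2.8610/6.0833 = 0.4703, so P(A) = 0.4703/(1+0.4703) ≈ 0.32.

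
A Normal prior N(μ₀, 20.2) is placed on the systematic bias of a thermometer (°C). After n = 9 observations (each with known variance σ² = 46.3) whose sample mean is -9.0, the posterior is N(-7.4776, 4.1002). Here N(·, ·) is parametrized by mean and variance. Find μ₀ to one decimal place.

The posterior mean is a precision-weighted average: μ_n = (τ₀μ₀ + τ_data·x̄)/(τ₀+τ_data), with τ₀=1/σ₀² and τ_data=n/σ².
Here τ₀ = 1/20.2 = 0.049505 and τ_data = 9/46.3 = 0.194384, so τ_n = 0.243889.
Rearranging for μ₀: μ₀ = (μ_n·τ_n − τ_data·x̄)/τ₀ = (-7.4776·0.243889 − 0.194384·-9.0) / 0.049505 = -0.074248/0.049505 ≈ -1.5.

μ₀ = -1.5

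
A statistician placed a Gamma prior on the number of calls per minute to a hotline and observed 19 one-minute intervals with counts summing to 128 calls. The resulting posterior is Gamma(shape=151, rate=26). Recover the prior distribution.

Gamma(shape=23, rate=7)

Gamma–Poisson conjugacy: posterior shape = α + Σxᵢ, posterior rate = β + n.
So α = 151 − 128 = 23 and β = 26 − 19 = 7.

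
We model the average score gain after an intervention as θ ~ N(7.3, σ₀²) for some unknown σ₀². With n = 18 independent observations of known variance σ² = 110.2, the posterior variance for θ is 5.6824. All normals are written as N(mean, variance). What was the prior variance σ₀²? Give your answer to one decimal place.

For the Normal–Normal model with known σ², precisions add: τ_n = τ₀ + n/σ².
So 1/σ₀² = 1/5.6824 − 18/110.2 = 0.175982 − 0.163339 = 0.012643.
Hence σ₀² = 1/0.012643 ≈ 79.1.

σ₀² = 79.1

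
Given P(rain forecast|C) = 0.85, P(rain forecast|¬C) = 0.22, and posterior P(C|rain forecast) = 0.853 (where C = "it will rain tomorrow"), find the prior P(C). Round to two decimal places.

Bayes' rule in odds form gives O(C|E) = O(C)·[P(E|C)/P(E|¬C)], hence O(C) = O(C|E)/LR.
Posterior odds = 0.853/(1−0.853) = 5.8027. LR = 0.85/0.22 = 3.8636.
Prior odds = 5.8027/3.8636 = 1.5019, so P(C) = 1.5019/(1+1.5019) ≈ 0.60.

P(C) = 0.60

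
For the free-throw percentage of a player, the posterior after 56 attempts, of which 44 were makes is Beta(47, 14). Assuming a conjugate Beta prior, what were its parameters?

Under Beta–binomial conjugacy the posterior parameters are (α+s, β+f).
Subtract the data counts: 47−44=3, 14−12=2.

Beta(3, 2)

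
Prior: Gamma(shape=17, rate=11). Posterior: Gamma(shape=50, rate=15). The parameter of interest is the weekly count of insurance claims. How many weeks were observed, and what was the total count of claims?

Gamma–Poisson conjugacy: posterior shape = α + Σxᵢ, posterior rate = β + n.
Matching: Σxᵢ = 50 − 17 = 33 and n = 15 − 11 = 4.

n = 4 weeks with total 33 claims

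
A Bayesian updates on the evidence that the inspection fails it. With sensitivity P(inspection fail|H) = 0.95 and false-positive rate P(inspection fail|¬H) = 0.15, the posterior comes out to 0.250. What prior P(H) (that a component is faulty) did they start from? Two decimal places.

P(H) = 0.05

Bayes' rule in odds form gives O(H|E) = O(H)·[P(E|H)/P(E|¬H)], hence O(H) = O(H|E)/LR.
Posterior odds = 0.250/(1−0.250) = 0.3333. LR = 0.95/0.15 = 6.3333.
Prior odds = 0.3333/6.3333 = 0.0526, so P(H) = 0.0526/(1+0.0526) ≈ 0.05.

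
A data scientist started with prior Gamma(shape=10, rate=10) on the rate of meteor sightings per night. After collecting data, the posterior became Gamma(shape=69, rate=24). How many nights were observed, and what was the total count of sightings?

Gamma–Poisson conjugacy: posterior shape = α + Σxᵢ, posterior rate = β + n.
Matching: Σxᵢ = 69 − 10 = 59 and n = 24 − 10 = 14.

n = 14 nights with total 59 sightings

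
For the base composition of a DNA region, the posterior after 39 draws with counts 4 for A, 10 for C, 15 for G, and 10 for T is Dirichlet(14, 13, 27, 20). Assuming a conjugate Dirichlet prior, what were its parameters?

For a Dirichlet(α) prior with multinomial counts c, the posterior is Dirichlet(α + c) componentwise.
Subtract each count from the matching posterior parameter: 14−4=10, 13−10=3, 27−15=12, 20−10=10.

Dirichlet(10, 3, 12, 10)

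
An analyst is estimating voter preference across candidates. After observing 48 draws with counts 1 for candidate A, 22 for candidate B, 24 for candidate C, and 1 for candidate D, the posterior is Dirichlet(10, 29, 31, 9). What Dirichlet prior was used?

For a Dirichlet(α) prior with multinomial counts c, the posterior is Dirichlet(α + c) componentwise.
Subtract each count from the matching posterior parameter: 10−1=9, 29−22=7, 31−24=7, 9−1=8.

Dirichlet(9, 7, 7, 8)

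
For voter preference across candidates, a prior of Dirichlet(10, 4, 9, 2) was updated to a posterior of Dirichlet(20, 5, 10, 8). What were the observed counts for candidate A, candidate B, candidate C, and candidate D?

counts (10, 1, 1, 6)

For a Dirichlet(α) prior with multinomial counts c, the posterior is Dirichlet(α + c) componentwise.
Counts are posterior − prior componentwise: 20−10=10, 5−4=1, 10−9=1, 8−2=6.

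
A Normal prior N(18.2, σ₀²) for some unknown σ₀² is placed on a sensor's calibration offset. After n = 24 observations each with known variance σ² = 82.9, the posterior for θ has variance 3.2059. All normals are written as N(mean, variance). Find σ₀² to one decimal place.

For the Normal–Normal model with known σ², precisions add: τ_n = τ₀ + n/σ².
So 1/σ₀² = 1/3.2059 − 24/82.9 = 0.311925 − 0.289505 = 0.022420.
Hence σ₀² = 1/0.022420 ≈ 44.6.

σ₀² = 44.6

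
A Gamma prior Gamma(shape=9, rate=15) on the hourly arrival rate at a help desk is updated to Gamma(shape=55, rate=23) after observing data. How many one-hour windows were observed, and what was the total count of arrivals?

A Gamma(α, β) prior (rate parametrization) on a Poisson rate with n observations summing to S gives posterior Gamma(α+S, β+n).
Matching: Σxᵢ = 55 − 9 = 46 and n = 23 − 15 = 8.

n = 8 one-hour windows with total 46 arrivals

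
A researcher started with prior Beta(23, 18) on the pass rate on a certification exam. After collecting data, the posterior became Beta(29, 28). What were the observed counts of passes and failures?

Beta is conjugate to the binomial likelihood: posterior = Beta(α+s, β+f).
Match parameters: s=29−23=6, f=28−18=10.

6 passes and 10 failures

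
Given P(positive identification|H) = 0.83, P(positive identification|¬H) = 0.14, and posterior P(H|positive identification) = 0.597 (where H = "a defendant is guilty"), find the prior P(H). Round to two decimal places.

P(H) = 0.20

In odds form, posterior odds = prior odds × likelihood ratio, so prior odds = posterior odds ÷ LR.
Posterior odds = 0.597/(1−0.597) = 1.4814. LR = 0.83/0.14 = 5.9286.
Prior odds = 1.4814/5.9286 = 0.2499, so P(H) = 0.2499/(1+0.2499) ≈ 0.20.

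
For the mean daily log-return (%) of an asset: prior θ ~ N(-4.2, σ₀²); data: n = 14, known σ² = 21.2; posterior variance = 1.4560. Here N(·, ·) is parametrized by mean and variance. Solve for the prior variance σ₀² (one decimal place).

For the Normal–Normal model with known σ², precisions add: τ_n = τ₀ + n/σ².
So 1/σ₀² = 1/1.4560 − 14/21.2 = 0.686813 − 0.660377 = 0.026436.
Hence σ₀² = 1/0.026436 ≈ 37.8.

σ₀² = 37.8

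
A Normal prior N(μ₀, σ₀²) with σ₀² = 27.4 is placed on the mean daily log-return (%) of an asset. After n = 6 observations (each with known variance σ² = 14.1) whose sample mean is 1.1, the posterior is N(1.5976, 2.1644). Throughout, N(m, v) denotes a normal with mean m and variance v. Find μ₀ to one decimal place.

μ₀ = 7.4

With known observation variance, the Normal–Normal posterior has precision τ_n = τ₀ + n/σ² and mean μ_n = (τ₀μ₀ + (n/σ²)x̄)/τ_n.
Here τ₀ = 1/27.4 = 0.036496 and τ_data = 6/14.1 = 0.425532, so τ_n = 0.462028.
Rearranging for μ₀: μ₀ = (μ_n·τ_n − τ_data·x̄)/τ₀ = (1.5976·0.462028 − 0.425532·1.1) / 0.036496 = 0.270051/0.036496 ≈ 7.4.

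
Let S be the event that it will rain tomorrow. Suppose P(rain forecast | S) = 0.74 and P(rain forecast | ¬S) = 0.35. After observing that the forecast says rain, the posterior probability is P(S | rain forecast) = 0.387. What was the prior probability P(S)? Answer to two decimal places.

P(S) = 0.23

Bayes' rule in odds form gives O(S|E) = O(S)·[P(E|S)/P(E|¬S)], hence O(S) = O(S|E)/LR.
Posterior odds = 0.387/(1−0.387) = 0.6313. LR = 0.74/0.35 = 2.1143.
Prior odds = 0.6313/2.1143 = 0.2986, so P(S) = 0.2986/(1+0.2986) ≈ 0.23.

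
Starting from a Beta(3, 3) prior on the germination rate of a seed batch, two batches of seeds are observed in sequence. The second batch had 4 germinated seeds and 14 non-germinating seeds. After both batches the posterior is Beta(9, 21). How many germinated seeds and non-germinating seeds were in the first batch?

2 germinated seeds and 4 non-germinating seeds

Because Beta–binomial updating is additive in the counts, the combined data contributed (α_post−α_prior, β_post−β_prior) successes and failures.
Total across both batches: 9−3=6 germinated seeds, 21−3=18 non-germinating seeds.
Subtract the second batch: 6−4=2 germinated seeds and 18−14=4 non-germinating seeds.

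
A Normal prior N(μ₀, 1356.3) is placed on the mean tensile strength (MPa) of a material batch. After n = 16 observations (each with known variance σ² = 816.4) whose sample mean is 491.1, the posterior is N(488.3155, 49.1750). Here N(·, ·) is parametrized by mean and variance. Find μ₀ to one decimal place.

With known observation variance, the Normal–Normal posterior has precision τ_n = τ₀ + n/σ² and mean μ_n = (τ₀μ₀ + (n/σ²)x̄)/τ_n.
Here τ₀ = 1/1356.3 = 0.000737 and τ_data = 16/816.4 = 0.019598, so τ_n = 0.020335.
Rearranging for μ₀: μ₀ = (μ_n·τ_n − τ_data·x̄)/τ₀ = (488.3155·0.020335 − 0.019598·491.1) / 0.000737 = 0.305318/0.000737 ≈ 414.3.

μ₀ = 414.3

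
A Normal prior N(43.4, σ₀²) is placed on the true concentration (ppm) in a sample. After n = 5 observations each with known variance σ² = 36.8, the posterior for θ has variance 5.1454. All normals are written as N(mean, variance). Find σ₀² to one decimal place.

For the Normal–Normal model with known σ², precisions add: τ_n = τ₀ + n/σ².
So 1/σ₀² = 1/5.1454 − 5/36.8 = 0.194348 − 0.135870 = 0.058478.
Hence σ₀² = 1/0.058478 ≈ 17.1.

σ₀² = 17.1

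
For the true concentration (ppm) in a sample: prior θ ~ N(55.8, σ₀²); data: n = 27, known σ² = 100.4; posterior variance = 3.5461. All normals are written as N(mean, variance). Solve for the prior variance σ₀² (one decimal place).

σ₀² = 76.5

Posterior precision equals prior precision plus data precision: 1/σ_n² = 1/σ₀² + n/σ².
So 1/σ₀² = 1/3.5461 − 27/100.4 = 0.282000 − 0.268924 = 0.013076.
Hence σ₀² = 1/0.013076 ≈ 76.5.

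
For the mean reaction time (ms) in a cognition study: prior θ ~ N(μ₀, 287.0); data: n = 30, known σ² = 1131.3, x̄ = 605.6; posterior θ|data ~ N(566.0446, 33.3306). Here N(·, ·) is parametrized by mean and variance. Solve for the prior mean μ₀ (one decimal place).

μ₀ = 265.0

The posterior mean is a precision-weighted average: μ_n = (τ₀μ₀ + τ_data·x̄)/(τ₀+τ_data), with τ₀=1/σ₀² and τ_data=n/σ².
Here τ₀ = 1/287.0 = 0.003484 and τ_data = 30/1131.3 = 0.026518, so τ_n = 0.030002.
Rearranging for μ₀: μ₀ = (μ_n·τ_n − τ_data·x̄)/τ₀ = (566.0446·0.030002 − 0.026518·605.6) / 0.003484 = 0.923169/0.003484 ≈ 265.0.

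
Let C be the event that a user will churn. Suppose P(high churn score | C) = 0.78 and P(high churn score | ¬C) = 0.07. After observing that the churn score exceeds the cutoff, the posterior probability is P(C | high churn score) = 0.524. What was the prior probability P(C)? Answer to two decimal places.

P(C) = 0.09

In odds form, posterior odds = prior odds × likelihood ratio, so prior odds = posterior odds ÷ LR.
Posterior odds = 0.524/(1−0.524) = 1.1008. LR = 0.78/0.07 = 11.1429.
Prior odds = 1.1008/11.1429 = 0.0988, so P(C) = 0.0988/(1+0.0988) ≈ 0.09.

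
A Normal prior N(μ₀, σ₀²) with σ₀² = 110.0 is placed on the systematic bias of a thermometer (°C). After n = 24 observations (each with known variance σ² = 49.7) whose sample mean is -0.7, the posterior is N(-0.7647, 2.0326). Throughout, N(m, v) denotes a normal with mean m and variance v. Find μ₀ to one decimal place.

The posterior mean is a precision-weighted average: μ_n = (τ₀μ₀ + τ_data·x̄)/(τ₀+τ_data), with τ₀=1/σ₀² and τ_data=n/σ².
Here τ₀ = 1/110.0 = 0.009091 and τ_data = 24/49.7 = 0.482897, so τ_n = 0.491988.
Rearranging for μ₀: μ₀ = (μ_n·τ_n − τ_data·x̄)/τ₀ = (-0.7647·0.491988 − 0.482897·-0.7) / 0.009091 = -0.038195/0.009091 ≈ -4.2.

μ₀ = -4.2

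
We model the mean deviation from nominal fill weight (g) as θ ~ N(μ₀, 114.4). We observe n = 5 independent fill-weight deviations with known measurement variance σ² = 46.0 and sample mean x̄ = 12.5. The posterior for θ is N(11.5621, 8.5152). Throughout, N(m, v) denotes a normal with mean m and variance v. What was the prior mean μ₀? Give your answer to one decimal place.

With known observation variance, the Normal–Normal posterior has precision τ_n = τ₀ + n/σ² and mean μ_n = (τ₀μ₀ + (n/σ²)x̄)/τ_n.
Here τ₀ = 1/114.4 = 0.008741 and τ_data = 5/46.0 = 0.108696, so τ_n = 0.117437.
Rearranging for μ₀: μ₀ = (μ_n·τ_n − τ_data·x̄)/τ₀ = (11.5621·0.117437 − 0.108696·12.5) / 0.008741 = -0.000882/0.008741 ≈ -0.1.

μ₀ = -0.1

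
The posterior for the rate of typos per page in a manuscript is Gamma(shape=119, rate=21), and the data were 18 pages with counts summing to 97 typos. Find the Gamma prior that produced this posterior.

A Gamma(α, β) prior (rate parametrization) on a Poisson rate with n observations summing to S gives posterior Gamma(α+S, β+n).
So α = 119 − 97 = 22 and β = 21 − 18 = 3.

Gamma(shape=22, rate=3)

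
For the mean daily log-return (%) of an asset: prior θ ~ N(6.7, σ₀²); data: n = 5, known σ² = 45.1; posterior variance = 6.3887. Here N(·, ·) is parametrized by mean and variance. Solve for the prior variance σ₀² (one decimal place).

Posterior precision equals prior precision plus data precision: 1/σ_n² = 1/σ₀² + n/σ².
So 1/σ₀² = 1/6.3887 − 5/45.1 = 0.156526 − 0.110865 = 0.045661.
Hence σ₀² = 1/0.045661 ≈ 21.9.

σ₀² = 21.9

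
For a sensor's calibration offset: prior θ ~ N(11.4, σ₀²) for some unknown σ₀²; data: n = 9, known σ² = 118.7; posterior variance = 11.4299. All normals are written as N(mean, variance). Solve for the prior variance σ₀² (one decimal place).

σ₀² = 85.7

For the Normal–Normal model with known σ², precisions add: τ_n = τ₀ + n/σ².
So 1/σ₀² = 1/11.4299 − 9/118.7 = 0.087490 − 0.075821 = 0.011669.
Hence σ₀² = 1/0.011669 ≈ 85.7.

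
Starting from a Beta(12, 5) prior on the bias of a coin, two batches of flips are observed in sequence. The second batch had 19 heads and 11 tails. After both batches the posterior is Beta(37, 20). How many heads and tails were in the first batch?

6 heads and 4 tails

Because Beta–binomial updating is additive in the counts, the combined data contributed (α_post−α_prior, β_post−β_prior) successes and failures.
Total across both batches: 37−12=25 heads, 20−5=15 tails.
Subtract the second batch: 25−19=6 heads and 15−11=4 tails.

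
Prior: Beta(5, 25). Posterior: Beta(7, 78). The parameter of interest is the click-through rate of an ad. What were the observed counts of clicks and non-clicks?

Beta is conjugate to the binomial likelihood: posterior = Beta(α+s, β+f).
Match parameters: s=7−5=2, f=78−25=53.

2 clicks and 53 non-clicks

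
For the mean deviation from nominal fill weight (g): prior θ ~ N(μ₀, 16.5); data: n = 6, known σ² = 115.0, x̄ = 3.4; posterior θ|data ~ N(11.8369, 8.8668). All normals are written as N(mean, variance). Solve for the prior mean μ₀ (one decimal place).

μ₀ = 19.1

The posterior mean is a precision-weighted average: μ_n = (τ₀μ₀ + τ_data·x̄)/(τ₀+τ_data), with τ₀=1/σ₀² and τ_data=n/σ².
Here τ₀ = 1/16.5 = 0.060606 and τ_data = 6/115.0 = 0.052174, so τ_n = 0.112780.
Rearranging for μ₀: μ₀ = (μ_n·τ_n − τ_data·x̄)/τ₀ = (11.8369·0.112780 − 0.052174·3.4) / 0.060606 = 1.157574/0.060606 ≈ 19.1.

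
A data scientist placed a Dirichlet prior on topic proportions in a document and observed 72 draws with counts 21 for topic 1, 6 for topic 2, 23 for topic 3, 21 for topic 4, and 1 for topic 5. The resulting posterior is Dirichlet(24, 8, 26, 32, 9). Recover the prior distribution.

Dirichlet(3, 2, 3, 11, 8)

For a Dirichlet(α) prior with multinomial counts c, the posterior is Dirichlet(α + c) componentwise.
Subtract each count from the matching posterior parameter: 24−21=3, 8−6=2, 26−23=3, 32−21=11, 9−1=8.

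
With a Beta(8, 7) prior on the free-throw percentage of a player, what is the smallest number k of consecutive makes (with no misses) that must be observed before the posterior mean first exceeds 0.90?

k = 56

After k makes and 0 misses the posterior is Beta(8+k, 7), with mean (8+k)/(8+7+k).
Set (8+k)/(15+k) > 0.90 and solve: k > (0.90·15 − 8)/(1 − 0.90) = 55.000.
The smallest integer exceeding 55.000 is 56.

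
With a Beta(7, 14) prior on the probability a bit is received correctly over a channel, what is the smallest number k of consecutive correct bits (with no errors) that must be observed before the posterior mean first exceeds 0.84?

After k correct bits and 0 errors the posterior is Beta(7+k, 14), with mean (7+k)/(7+14+k).
Set (7+k)/(21+k) > 0.84 and solve: k > (0.84·21 − 7)/(1 − 0.84) = 66.500.
The smallest integer exceeding 66.500 is 67, and checking k=67: (74)/(88) = 0.8409 > 0.84.

k = 67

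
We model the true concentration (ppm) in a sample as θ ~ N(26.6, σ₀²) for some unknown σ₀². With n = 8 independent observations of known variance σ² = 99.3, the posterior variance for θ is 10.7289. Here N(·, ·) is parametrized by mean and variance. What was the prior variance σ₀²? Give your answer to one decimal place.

Posterior precision equals prior precision plus data precision: 1/σ_n² = 1/σ₀² + n/σ².
So 1/σ₀² = 1/10.7289 − 8/99.3 = 0.093206 − 0.080564 = 0.012642.
Hence σ₀² = 1/0.012642 ≈ 79.1.

σ₀² = 79.1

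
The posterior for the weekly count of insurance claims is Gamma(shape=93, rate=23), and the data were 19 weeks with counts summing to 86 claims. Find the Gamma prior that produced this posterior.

Gamma–Poisson conjugacy: posterior shape = α + Σxᵢ, posterior rate = β + n.
So α = 93 − 86 = 7 and β = 23 − 19 = 4.

Gamma(shape=7, rate=4)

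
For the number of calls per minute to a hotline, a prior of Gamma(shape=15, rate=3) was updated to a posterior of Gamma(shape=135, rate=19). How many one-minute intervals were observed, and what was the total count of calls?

Gamma–Poisson conjugacy: posterior shape = α + Σxᵢ, posterior rate = β + n.
Matching: Σxᵢ = 135 − 15 = 120 and n = 19 − 3 = 16.

n = 16 one-minute intervals with total 120 calls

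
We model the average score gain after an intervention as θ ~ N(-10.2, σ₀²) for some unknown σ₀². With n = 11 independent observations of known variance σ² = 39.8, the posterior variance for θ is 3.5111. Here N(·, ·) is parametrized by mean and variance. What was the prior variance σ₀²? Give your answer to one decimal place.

For the Normal–Normal model with known σ², precisions add: τ_n = τ₀ + n/σ².
So 1/σ₀² = 1/3.5111 − 11/39.8 = 0.284811 − 0.276382 = 0.008429.
Hence σ₀² = 1/0.008429 ≈ 118.6.

σ₀² = 118.6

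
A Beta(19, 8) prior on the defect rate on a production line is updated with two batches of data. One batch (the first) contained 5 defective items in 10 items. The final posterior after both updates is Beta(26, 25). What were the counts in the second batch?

Sequential conjugate updates are equivalent to a single update on the pooled data, so total successes = posterior α − prior α and total failures = posterior β − prior β.
Total across both batches: 26−19=7 defective items, 25−8=17 good items.
Subtract the first batch: 7−5=2 defective items and 17−5=12 good items.

2 defective items and 12 good items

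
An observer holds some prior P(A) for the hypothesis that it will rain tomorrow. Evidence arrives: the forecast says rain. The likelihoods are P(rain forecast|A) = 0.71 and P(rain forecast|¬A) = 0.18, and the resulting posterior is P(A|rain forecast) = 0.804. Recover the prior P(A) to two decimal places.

P(A) = 0.51

Bayes' rule in odds form gives O(A|E) = O(A)·[P(E|A)/P(E|¬A)], hence O(A) = O(A|E)/LR.
Posterior odds = 0.804/(1−0.804) = 4.1020. LR = 0.71/0.18 = 3.9444.
Prior odds = 4.1020/3.9444 = 1.0400, so P(A) = 1.0400/(1+1.0400) ≈ 0.51.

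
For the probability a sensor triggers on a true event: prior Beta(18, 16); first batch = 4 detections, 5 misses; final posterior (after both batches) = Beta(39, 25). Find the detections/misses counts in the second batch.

17 detections and 4 misses

Sequential conjugate updates are equivalent to a single update on the pooled data, so total successes = posterior α − prior α and total failures = posterior β − prior β.
Total across both batches: 39−18=21 detections, 25−16=9 misses.
Subtract the first batch: 21−4=17 detections and 9−5=4 misses.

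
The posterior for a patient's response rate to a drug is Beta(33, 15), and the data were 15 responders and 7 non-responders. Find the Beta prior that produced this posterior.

Beta is conjugate to the binomial likelihood: posterior = Beta(α+s, β+f).
So α = 33 − 15 = 18 and β = 15 − 7 = 8.

Beta(18, 8)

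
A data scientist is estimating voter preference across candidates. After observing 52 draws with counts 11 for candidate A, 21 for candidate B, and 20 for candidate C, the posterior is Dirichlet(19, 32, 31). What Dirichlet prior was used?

For a Dirichlet(α) prior with multinomial counts c, the posterior is Dirichlet(α + c) componentwise.
Subtract each count from the matching posterior parameter: 19−11=8, 32−21=11, 31−20=11.

Dirichlet(8, 11, 11)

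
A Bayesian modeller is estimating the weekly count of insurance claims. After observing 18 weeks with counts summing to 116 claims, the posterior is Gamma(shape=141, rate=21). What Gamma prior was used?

A Gamma(α, β) prior (rate parametrization) on a Poisson rate with n observations summing to S gives posterior Gamma(α+S, β+n).
So α = 141 − 116 = 25 and β = 21 − 18 = 3.

Gamma(shape=25, rate=3)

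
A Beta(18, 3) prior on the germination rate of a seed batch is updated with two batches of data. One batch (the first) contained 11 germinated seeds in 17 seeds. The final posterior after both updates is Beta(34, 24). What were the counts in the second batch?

5 germinated seeds and 15 non-germinating seeds

Because Beta–binomial updating is additive in the counts, the combined data contributed (α_post−α_prior, β_post−β_prior) successes and failures.
Total across both batches: 34−18=16 germinated seeds, 24−3=21 non-germinating seeds.
Subtract the first batch: 16−11=5 germinated seeds and 21−6=15 non-germinating seeds.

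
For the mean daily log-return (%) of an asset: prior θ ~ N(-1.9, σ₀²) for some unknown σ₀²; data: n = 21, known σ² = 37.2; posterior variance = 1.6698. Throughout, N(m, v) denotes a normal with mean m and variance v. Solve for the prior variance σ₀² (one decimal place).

For the Normal–Normal model with known σ², precisions add: τ_n = τ₀ + n/σ².
So 1/σ₀² = 1/1.6698 − 21/37.2 = 0.598874 − 0.564516 = 0.034358.
Hence σ₀² = 1/0.034358 ≈ 29.1.

σ₀² = 29.1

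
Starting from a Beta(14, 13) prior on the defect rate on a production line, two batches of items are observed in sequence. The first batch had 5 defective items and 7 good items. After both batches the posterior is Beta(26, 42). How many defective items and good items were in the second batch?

Because Beta–binomial updating is additive in the counts, the combined data contributed (α_post−α_prior, β_post−β_prior) successes and failures.
Total across both batches: 26−14=12 defective items, 42−13=29 good items.
Subtract the first batch: 12−5=7 defective items and 29−7=22 good items.

7 defective items and 22 good items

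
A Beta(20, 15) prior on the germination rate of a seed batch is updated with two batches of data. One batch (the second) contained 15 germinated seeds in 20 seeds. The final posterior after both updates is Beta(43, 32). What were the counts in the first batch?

Sequential conjugate updates are equivalent to a single update on the pooled data, so total successes = posterior α − prior α and total failures = posterior β − prior β.
Total across both batches: 43−20=23 germinated seeds, 32−15=17 non-germinating seeds.
Subtract the second batch: 23−15=8 germinated seeds and 17−5=12 non-germinating seeds.

8 germinated seeds and 12 non-germinating seeds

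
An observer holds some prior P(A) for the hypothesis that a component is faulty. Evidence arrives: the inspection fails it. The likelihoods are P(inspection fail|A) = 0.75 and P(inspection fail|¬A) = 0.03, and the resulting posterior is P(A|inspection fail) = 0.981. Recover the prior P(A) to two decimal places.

P(A) = 0.67

In odds form, posterior odds = prior odds × likelihood ratio, so prior odds = posterior odds ÷ LR.
Posterior odds = 0.981/(1−0.981) = 51.6316. LR = 0.75/0.03 = 25.0000.
Prior odds = 51.6316/25.0000 = 2.0653, so P(A) = 2.0653/(1+2.0653) ≈ 0.67.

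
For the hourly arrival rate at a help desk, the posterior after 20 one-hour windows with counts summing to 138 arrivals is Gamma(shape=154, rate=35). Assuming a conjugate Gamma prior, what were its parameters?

Gamma(shape=16, rate=15)

Gamma–Poisson conjugacy: posterior shape = α + Σxᵢ, posterior rate = β + n.
So α = 154 − 138 = 16 and β = 35 − 20 = 15.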